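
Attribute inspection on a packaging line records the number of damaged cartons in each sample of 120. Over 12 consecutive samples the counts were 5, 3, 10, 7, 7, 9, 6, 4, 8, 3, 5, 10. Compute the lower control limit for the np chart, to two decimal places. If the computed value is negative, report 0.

p̄ = Σdᵢ / (k·n) = 77 / (12 × 120) = 0.05347
LCL = np̄ − 3·√(np̄(1−p̄)) = 6.4167 − 3 × 2.4645 = -0.9767 → 0 (negative, so LCL = 0)

0.00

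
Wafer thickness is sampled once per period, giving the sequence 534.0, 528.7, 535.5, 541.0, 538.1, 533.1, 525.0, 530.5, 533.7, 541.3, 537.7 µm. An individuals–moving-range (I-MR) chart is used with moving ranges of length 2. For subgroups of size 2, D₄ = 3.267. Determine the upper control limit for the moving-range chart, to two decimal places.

17.48

Moving ranges: 5.3, 6.8, 5.5, 2.9, 5.0, 8.1, 5.5, 3.2, 7.6, 3.6; M̄R̄ = 53.5000 / 10 = 5.3500
UCL_MR = D₄·M̄R̄ = 3.267 × 5.3500 = 17.4784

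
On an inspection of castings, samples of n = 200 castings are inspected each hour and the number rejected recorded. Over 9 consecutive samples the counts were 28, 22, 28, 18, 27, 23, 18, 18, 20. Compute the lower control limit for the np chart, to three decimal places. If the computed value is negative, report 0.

p̄ = Σdᵢ / (k·n) = 202 / (9 × 200) = 0.11222
LCL = np̄ − 3·√(np̄(1−p̄)) = 22.4444 − 3 × 4.4638 = 9.0530

9.053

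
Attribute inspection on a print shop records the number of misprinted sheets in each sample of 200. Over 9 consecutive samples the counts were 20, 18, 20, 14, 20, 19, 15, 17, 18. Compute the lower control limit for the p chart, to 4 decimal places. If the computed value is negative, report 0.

0.0289

p̄ = Σdᵢ / (k·n) = 161 / (9 × 200) = 0.08944
LCL = p̄ − 3·√(p̄(1−p̄)/n) = 0.08944 − 3 × 0.02018 = 0.02891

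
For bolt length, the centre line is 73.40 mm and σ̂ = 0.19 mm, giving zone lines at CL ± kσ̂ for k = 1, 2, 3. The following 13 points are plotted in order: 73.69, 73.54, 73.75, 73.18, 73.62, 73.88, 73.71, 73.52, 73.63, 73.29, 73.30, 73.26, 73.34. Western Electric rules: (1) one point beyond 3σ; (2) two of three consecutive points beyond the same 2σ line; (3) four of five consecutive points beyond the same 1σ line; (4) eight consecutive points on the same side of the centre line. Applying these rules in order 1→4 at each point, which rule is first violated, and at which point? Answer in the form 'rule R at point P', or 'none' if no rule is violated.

Zone of each point (C = within 1σ̂, B = 1σ̂–2σ̂, A = 2σ̂–3σ̂, * = beyond 3σ̂; sign = side of CL): 1:+B, 2:+C, 3:+B, 4:-B, 5:+B, 6:+A, 7:+B, 8:+C, 9:+B, 10:-C, 11:-C, 12:-C, 13:-C
Rule 3 (four of five consecutive points beyond the same 1σ limit) is satisfied at point 7.

rule 3 at point 7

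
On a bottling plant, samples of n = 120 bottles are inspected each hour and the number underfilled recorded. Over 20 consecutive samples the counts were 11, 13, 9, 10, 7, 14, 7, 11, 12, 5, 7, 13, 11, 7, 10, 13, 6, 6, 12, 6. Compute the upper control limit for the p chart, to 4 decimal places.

p̄ = Σdᵢ / (k·n) = 190 / (20 × 120) = 0.07917
UCL = p̄ + 3·√(p̄(1−p̄)/n) = 0.07917 + 3 × √(0.07917×0.92083/120) = 0.07917 + 3 × 0.02465 = 0.15311

0.1531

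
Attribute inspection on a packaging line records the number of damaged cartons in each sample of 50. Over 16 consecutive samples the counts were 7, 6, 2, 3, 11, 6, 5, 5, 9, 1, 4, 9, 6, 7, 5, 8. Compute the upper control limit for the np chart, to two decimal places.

p̄ = Σdᵢ / (k·n) = 94 / (16 × 50) = 0.11750
UCL = np̄ + 3·√(np̄(1−p̄)) = 5.8750 + 3 × √(5.8750×0.88250) = 5.8750 + 3 × 2.2770 = 12.7060

12.71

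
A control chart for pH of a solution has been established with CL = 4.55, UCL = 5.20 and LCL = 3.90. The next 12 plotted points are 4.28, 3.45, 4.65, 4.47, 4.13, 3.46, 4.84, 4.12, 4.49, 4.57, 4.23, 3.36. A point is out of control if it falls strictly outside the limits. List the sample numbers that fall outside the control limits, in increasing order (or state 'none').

2, 6, 12

Compare each point to [3.90, 5.20]: sample 2 = 3.45 < LCL; sample 6 = 3.46 < LCL; sample 12 = 3.36 < LCL.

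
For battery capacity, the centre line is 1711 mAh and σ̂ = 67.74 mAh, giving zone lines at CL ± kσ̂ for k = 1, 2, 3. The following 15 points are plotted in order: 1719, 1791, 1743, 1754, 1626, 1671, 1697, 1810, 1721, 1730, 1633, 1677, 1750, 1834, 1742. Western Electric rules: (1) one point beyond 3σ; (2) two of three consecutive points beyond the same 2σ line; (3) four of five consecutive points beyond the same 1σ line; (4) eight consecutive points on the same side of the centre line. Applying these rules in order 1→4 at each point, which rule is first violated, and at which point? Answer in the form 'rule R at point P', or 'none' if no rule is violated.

none

Zone of each point (C = within 1σ̂, B = 1σ̂–2σ̂, A = 2σ̂–3σ̂, * = beyond 3σ̂; sign = side of CL): 1:+C, 2:+B, 3:+C, 4:+C, 5:-B, 6:-C, 7:-C, 8:+B, 9:+C, 10:+C, 11:-B, 12:-C, 13:+C, 14:+B, 15:+C
No rule fires across all 15 points.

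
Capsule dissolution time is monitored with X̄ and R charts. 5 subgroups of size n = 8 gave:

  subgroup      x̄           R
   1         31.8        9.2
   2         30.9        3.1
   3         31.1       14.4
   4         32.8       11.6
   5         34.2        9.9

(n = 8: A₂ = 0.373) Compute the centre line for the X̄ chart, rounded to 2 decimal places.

X̄̄ = (31.8 + 30.9 + 31.1 + 32.8 + 34.2) / 5 = 160.8000 / 5 = 32.1600
CL = X̄̄ = 32.1600

32.16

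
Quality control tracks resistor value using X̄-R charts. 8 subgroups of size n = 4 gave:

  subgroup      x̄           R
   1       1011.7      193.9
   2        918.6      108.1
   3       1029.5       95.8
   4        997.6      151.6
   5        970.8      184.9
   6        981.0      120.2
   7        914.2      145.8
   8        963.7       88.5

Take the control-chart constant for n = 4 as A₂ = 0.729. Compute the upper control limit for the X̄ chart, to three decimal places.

1072.604

X̄̄ = (1011.7 + 918.6 + 1029.5 + 997.6 + 970.8 + 981.0 + 914.2 + 963.7) / 8 = 7787.1000 / 8 = 973.3875
R̄ = (193.9 + 108.1 + 95.8 + 151.6 + 184.9 + 120.2 + 145.8 + 88.5) / 8 = 1088.8000 / 8 = 136.1000
UCL = X̄̄ + A₂·R̄ = 973.3875 + 0.729 × 136.1000 = 1072.6044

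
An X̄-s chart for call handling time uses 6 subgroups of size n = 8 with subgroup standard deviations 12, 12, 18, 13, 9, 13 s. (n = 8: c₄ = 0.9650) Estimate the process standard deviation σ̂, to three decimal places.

13.299

s̄ = (12 + 12 + 18 + 13 + 9 + 13) / 6 = 12.8333
σ̂ = s̄ / c₄ = 12.8333 / 0.9650 = 13.2988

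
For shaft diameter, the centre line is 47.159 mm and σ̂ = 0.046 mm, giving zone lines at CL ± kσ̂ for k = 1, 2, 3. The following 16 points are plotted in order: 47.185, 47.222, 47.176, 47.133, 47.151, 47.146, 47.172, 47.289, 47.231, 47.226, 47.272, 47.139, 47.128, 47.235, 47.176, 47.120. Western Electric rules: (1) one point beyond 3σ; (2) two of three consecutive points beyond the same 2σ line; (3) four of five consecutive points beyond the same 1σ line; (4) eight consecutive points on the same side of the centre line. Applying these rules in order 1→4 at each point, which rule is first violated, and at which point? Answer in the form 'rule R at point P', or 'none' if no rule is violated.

rule 3 at point 11

Zone of each point (C = within 1σ̂, B = 1σ̂–2σ̂, A = 2σ̂–3σ̂, * = beyond 3σ̂; sign = side of CL): 1:+C, 2:+B, 3:+C, 4:-C, 5:-C, 6:-C, 7:+C, 8:+A, 9:+B, 10:+B, 11:+A, 12:-C, 13:-C, 14:+B, 15:+C, 16:-C
Rule 3 (four of five consecutive points beyond the same 1σ limit) is satisfied at point 11.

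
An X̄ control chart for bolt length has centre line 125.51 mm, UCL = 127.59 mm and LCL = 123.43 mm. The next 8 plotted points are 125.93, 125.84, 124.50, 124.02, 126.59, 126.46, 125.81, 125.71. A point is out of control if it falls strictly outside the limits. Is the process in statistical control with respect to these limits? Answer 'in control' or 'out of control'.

All 8 points lie within [123.43, 127.59].

in control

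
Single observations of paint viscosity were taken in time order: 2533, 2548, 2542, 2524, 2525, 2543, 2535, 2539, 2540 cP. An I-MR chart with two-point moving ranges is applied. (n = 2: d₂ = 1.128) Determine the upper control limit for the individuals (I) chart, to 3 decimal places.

X̄ = (2533 + 2548 + 2542 + 2524 + 2525 + 2543 + 2535 + 2539 + 2540) / 9 = 2536.5556
Moving ranges: 15, 6, 18, 1, 18, 8, 4, 1; M̄R̄ = 71.0000 / 8 = 8.8750
UCL = X̄ + 3·M̄R̄/d₂ = 2536.5556 + 3 × 8.8750 / 1.128 = 2560.1593

2560.159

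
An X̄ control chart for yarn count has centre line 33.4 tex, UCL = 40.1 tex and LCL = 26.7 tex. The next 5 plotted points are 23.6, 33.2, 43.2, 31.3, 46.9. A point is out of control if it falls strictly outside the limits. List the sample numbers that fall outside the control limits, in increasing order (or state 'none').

Compare each point to [26.7, 40.1]: sample 1 = 23.6 < LCL; sample 3 = 43.2 > UCL; sample 5 = 46.9 > UCL.

1, 3, 5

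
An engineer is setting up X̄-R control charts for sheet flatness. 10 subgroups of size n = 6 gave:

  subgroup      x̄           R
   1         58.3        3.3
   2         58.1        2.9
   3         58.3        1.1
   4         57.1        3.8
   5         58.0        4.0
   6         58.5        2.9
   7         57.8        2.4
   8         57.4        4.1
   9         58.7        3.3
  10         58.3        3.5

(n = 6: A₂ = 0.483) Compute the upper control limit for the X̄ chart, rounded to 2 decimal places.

X̄̄ = (58.3 + 58.1 + 58.3 + 57.1 + 58.0 + 58.5 + 57.8 + 57.4 + 58.7 + 58.3) / 10 = 580.5000 / 10 = 58.0500
R̄ = (3.3 + 2.9 + 1.1 + 3.8 + 4.0 + 2.9 + 2.4 + 4.1 + 3.3 + 3.5) / 10 = 31.3000 / 10 = 3.1300
UCL = X̄̄ + A₂·R̄ = 58.0500 + 0.483 × 3.1300 = 59.5618

59.56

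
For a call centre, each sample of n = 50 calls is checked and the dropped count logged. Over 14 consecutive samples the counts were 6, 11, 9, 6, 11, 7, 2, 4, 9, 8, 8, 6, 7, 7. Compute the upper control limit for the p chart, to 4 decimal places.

0.2934

p̄ = Σdᵢ / (k·n) = 101 / (14 × 50) = 0.14429
UCL = p̄ + 3·√(p̄(1−p̄)/n) = 0.14429 + 3 × √(0.14429×0.85571/50) = 0.14429 + 3 × 0.04969 = 0.29336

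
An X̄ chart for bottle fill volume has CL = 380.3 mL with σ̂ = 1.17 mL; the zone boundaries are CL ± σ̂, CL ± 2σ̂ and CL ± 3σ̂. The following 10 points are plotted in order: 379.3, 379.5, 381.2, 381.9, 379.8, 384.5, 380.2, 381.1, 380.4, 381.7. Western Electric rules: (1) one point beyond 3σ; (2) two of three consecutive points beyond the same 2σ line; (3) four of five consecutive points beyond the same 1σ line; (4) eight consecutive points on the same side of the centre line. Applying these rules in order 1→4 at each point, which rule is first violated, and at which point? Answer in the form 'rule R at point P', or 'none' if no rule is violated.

rule 1 at point 6

Zone of each point (C = within 1σ̂, B = 1σ̂–2σ̂, A = 2σ̂–3σ̂, * = beyond 3σ̂; sign = side of CL): 1:-C, 2:-C, 3:+C, 4:+B, 5:-C, 6:+*, 7:-C, 8:+C, 9:+C, 10:+B
Rule 1 (one point beyond the 3σ limits) is satisfied at point 6.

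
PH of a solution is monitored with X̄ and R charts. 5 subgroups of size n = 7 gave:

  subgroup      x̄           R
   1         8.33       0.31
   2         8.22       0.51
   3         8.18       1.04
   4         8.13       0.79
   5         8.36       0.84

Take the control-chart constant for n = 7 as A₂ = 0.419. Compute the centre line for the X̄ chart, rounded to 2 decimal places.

X̄̄ = (8.33 + 8.22 + 8.18 + 8.13 + 8.36) / 5 = 41.2200 / 5 = 8.2440
CL = X̄̄ = 8.2440

8.24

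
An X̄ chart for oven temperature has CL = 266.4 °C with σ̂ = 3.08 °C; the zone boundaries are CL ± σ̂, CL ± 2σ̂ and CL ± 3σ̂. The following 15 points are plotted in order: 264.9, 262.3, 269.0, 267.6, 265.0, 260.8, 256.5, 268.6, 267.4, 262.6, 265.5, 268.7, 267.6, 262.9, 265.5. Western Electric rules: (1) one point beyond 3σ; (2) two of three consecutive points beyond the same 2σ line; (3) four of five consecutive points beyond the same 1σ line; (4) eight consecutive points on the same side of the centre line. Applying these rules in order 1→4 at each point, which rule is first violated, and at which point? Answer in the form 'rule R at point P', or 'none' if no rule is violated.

Zone of each point (C = within 1σ̂, B = 1σ̂–2σ̂, A = 2σ̂–3σ̂, * = beyond 3σ̂; sign = side of CL): 1:-C, 2:-B, 3:+C, 4:+C, 5:-C, 6:-B, 7:-*, 8:+C, 9:+C, 10:-B, 11:-C, 12:+C, 13:+C, 14:-B, 15:-C
Rule 1 (one point beyond the 3σ limits) is satisfied at point 7.

rule 1 at point 7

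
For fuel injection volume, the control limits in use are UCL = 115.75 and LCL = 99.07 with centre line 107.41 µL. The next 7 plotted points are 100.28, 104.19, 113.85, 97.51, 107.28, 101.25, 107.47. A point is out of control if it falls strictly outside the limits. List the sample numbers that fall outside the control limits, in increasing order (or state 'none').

4

Compare each point to [99.07, 115.75]: sample 4 = 97.51 < LCL.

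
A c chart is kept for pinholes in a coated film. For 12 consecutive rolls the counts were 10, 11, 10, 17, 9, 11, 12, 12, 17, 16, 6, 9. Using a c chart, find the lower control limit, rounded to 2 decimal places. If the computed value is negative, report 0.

c̄ = (10 + 11 + 10 + 17 + 9 + 11 + 12 + 12 + 17 + 16 + 6 + 9) / 12 = 140 / 12 = 11.6667
LCL = c̄ − 3√c̄ = 11.6667 − 3 × 3.4157 = 1.4197

1.42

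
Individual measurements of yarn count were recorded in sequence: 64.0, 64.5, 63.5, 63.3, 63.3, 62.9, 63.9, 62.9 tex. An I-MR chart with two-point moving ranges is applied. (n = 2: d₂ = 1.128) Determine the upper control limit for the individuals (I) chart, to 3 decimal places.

65.095

X̄ = (64.0 + 64.5 + 63.5 + 63.3 + 63.3 + 62.9 + 63.9 + 62.9) / 8 = 63.5375
Moving ranges: 0.5, 1.0, 0.2, 0.0, 0.4, 1.0, 1.0; M̄R̄ = 4.1000 / 7 = 0.5857
UCL = X̄ + 3·M̄R̄/d₂ = 63.5375 + 3 × 0.5857 / 1.128 = 65.0953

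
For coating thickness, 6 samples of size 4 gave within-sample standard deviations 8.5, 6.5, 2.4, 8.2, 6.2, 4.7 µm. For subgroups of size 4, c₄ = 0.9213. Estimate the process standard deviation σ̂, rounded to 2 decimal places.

6.60

s̄ = (8.5 + 6.5 + 2.4 + 8.2 + 6.2 + 4.7) / 6 = 6.0833
σ̂ = s̄ / c₄ = 6.0833 / 0.9213 = 6.6030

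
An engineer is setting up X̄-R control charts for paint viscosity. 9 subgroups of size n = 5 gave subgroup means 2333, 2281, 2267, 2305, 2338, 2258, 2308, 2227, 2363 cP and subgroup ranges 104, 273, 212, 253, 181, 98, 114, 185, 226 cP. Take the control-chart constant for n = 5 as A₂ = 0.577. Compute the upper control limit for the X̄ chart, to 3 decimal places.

X̄̄ = (2333 + 2281 + 2267 + 2305 + 2338 + 2258 + 2308 + 2227 + 2363) / 9 = 20680.0000 / 9 = 2297.7778
R̄ = (104 + 273 + 212 + 253 + 181 + 98 + 114 + 185 + 226) / 9 = 1646.0000 / 9 = 182.8889
UCL = X̄̄ + A₂·R̄ = 2297.7778 + 0.577 × 182.8889 = 2403.3047

2403.305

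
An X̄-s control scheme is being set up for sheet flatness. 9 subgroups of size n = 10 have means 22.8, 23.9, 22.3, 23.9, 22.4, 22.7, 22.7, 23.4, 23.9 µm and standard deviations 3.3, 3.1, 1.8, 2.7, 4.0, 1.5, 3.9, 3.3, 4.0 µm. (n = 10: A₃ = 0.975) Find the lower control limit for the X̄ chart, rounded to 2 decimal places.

X̄̄ = (22.8 + 23.9 + 22.3 + 23.9 + 22.4 + 22.7 + 22.7 + 23.4 + 23.9) / 9 = 23.1111
s̄ = (3.3 + 3.1 + 1.8 + 2.7 + 4.0 + 1.5 + 3.9 + 3.3 + 4.0) / 9 = 3.0667
LCL = X̄̄ − A₃·s̄ = 23.1111 − 0.975 × 3.0667 = 20.1211

20.12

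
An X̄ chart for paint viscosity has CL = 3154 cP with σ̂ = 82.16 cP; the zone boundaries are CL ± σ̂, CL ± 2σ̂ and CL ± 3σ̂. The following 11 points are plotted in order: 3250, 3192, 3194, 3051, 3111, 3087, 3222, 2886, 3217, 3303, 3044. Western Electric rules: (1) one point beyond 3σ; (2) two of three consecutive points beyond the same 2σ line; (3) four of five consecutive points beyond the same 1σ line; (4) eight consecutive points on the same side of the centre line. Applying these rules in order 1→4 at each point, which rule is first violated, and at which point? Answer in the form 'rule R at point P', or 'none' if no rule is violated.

rule 1 at point 8

Zone of each point (C = within 1σ̂, B = 1σ̂–2σ̂, A = 2σ̂–3σ̂, * = beyond 3σ̂; sign = side of CL): 1:+B, 2:+C, 3:+C, 4:-B, 5:-C, 6:-C, 7:+C, 8:-*, 9:+C, 10:+B, 11:-B
Rule 1 (one point beyond the 3σ limits) is satisfied at point 8.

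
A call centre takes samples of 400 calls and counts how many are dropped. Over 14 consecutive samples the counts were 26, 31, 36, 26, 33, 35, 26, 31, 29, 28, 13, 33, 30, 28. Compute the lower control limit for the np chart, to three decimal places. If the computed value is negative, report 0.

p̄ = Σdᵢ / (k·n) = 405 / (14 × 400) = 0.07232
LCL = np̄ − 3·√(np̄(1−p̄)) = 28.9286 − 3 × 5.1804 = 13.3874

13.387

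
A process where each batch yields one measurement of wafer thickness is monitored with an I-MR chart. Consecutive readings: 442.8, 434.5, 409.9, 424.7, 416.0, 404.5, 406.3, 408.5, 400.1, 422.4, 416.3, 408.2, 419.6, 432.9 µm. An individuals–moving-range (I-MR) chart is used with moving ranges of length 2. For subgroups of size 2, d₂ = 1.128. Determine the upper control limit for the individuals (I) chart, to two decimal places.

446.57

X̄ = (442.8 + 434.5 + 409.9 + 424.7 + 416.0 + 404.5 + 406.3 + 408.5 + 400.1 + 422.4 + 416.3 + 408.2 + 419.6 + 432.9) / 14 = 417.6214
Moving ranges: 8.3, 24.6, 14.8, 8.7, 11.5, 1.8, 2.2, 8.4, 22.3, 6.1, 8.1, 11.4, 13.3; M̄R̄ = 141.5000 / 13 = 10.8846
UCL = X̄ + 3·M̄R̄/d₂ = 417.6214 + 3 × 10.8846 / 1.128 = 446.5699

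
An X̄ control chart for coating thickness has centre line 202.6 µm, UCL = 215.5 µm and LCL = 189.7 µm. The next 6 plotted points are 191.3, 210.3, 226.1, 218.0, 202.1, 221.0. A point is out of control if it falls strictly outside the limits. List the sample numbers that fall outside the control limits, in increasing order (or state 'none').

3, 4, 6

Compare each point to [189.7, 215.5]: sample 3 = 226.1 > UCL; sample 4 = 218.0 > UCL; sample 6 = 221.0 > UCL.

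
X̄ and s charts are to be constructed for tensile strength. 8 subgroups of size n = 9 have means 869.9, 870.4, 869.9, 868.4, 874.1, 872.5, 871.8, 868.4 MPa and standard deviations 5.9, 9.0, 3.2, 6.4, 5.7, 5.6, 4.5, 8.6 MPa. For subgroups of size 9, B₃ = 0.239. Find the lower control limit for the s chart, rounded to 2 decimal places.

s̄ = (5.9 + 9.0 + 3.2 + 6.4 + 5.7 + 5.6 + 4.5 + 8.6) / 8 = 6.1125
LCL_s = B₃·s̄ = 0.239 × 6.1125 = 1.4609

1.46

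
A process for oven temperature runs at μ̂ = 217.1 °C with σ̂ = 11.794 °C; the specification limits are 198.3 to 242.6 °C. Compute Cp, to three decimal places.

0.626

Cp = (USL − LSL) / (6σ̂) = (242.6 − 198.3) / (6 × 11.794) = 44.3000 / 70.7640 = 0.6260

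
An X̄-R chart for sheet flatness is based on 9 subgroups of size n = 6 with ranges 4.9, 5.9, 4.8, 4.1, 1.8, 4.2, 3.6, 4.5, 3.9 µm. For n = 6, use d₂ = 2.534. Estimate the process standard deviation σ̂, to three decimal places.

1.653

R̄ = (4.9 + 5.9 + 4.8 + 4.1 + 1.8 + 4.2 + 3.6 + 4.5 + 3.9) / 9 = 4.1889
σ̂ = R̄ / d₂ = 4.1889 / 2.534 = 1.6531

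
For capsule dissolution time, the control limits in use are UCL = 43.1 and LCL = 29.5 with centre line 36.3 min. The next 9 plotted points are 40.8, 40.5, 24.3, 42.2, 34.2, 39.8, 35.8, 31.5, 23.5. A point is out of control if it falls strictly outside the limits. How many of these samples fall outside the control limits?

2

Compare each point to [29.5, 43.1]: sample 3 = 24.3 < LCL; sample 9 = 23.5 < LCL.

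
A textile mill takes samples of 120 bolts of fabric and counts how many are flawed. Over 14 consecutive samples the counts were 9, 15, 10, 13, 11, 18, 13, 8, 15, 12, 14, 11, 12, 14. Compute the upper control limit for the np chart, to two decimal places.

22.54

p̄ = Σdᵢ / (k·n) = 175 / (14 × 120) = 0.10417
UCL = np̄ + 3·√(np̄(1−p̄)) = 12.5000 + 3 × √(12.5000×0.89583) = 12.5000 + 3 × 3.3463 = 22.5390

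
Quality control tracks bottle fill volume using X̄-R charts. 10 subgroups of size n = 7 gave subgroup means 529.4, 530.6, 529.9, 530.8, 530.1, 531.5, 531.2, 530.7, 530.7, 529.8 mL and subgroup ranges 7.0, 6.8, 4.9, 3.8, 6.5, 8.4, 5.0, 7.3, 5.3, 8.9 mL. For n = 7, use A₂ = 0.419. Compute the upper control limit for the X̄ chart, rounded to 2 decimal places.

533.15

X̄̄ = (529.4 + 530.6 + 529.9 + 530.8 + 530.1 + 531.5 + 531.2 + 530.7 + 530.7 + 529.8) / 10 = 5304.7000 / 10 = 530.4700
R̄ = (7.0 + 6.8 + 4.9 + 3.8 + 6.5 + 8.4 + 5.0 + 7.3 + 5.3 + 8.9) / 10 = 63.9000 / 10 = 6.3900
UCL = X̄̄ + A₂·R̄ = 530.4700 + 0.419 × 6.3900 = 533.1474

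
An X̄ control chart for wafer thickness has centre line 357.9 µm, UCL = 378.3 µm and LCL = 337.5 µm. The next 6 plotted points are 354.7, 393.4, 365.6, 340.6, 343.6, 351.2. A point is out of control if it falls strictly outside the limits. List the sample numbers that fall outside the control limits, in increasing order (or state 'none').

2

Compare each point to [337.5, 378.3]: sample 2 = 393.4 > UCL.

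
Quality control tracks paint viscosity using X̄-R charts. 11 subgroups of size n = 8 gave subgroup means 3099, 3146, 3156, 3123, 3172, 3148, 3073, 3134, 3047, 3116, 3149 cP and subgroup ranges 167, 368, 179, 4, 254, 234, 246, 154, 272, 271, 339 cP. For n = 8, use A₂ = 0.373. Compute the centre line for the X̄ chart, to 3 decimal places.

X̄̄ = (3099 + 3146 + 3156 + 3123 + 3172 + 3148 + 3073 + 3134 + 3047 + 3116 + 3149) / 11 = 34363.0000 / 11 = 3123.9091
CL = X̄̄ = 3123.9091

3123.909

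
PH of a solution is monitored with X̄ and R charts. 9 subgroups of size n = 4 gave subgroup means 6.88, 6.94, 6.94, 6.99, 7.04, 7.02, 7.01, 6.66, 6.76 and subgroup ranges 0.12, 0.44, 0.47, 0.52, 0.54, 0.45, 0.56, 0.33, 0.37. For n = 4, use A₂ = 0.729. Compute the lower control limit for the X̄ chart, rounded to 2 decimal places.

6.61

X̄̄ = (6.88 + 6.94 + 6.94 + 6.99 + 7.04 + 7.02 + 7.01 + 6.66 + 6.76) / 9 = 62.2400 / 9 = 6.9156
R̄ = (0.12 + 0.44 + 0.47 + 0.52 + 0.54 + 0.45 + 0.56 + 0.33 + 0.37) / 9 = 3.8000 / 9 = 0.4222
LCL = X̄̄ − A₂·R̄ = 6.9156 − 0.729 × 0.4222 = 6.6078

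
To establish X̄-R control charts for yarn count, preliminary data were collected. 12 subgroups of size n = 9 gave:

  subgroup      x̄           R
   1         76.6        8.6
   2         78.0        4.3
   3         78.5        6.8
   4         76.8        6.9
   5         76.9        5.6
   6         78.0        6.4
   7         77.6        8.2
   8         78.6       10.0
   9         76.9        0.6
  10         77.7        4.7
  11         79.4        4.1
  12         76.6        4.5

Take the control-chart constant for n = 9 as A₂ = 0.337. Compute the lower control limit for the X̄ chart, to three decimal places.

X̄̄ = (76.6 + 78.0 + 78.5 + 76.8 + 76.9 + 78.0 + 77.6 + 78.6 + 76.9 + 77.7 + 79.4 + 76.6) / 12 = 931.6000 / 12 = 77.6333
R̄ = (8.6 + 4.3 + 6.8 + 6.9 + 5.6 + 6.4 + 8.2 + 10.0 + 0.6 + 4.7 + 4.1 + 4.5) / 12 = 70.7000 / 12 = 5.8917
LCL = X̄̄ − A₂·R̄ = 77.6333 − 0.337 × 5.8917 = 75.6478

75.648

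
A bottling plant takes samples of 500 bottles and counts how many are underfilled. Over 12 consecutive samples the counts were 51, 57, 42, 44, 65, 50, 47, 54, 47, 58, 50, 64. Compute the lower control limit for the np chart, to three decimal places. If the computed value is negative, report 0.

31.867

p̄ = Σdᵢ / (k·n) = 629 / (12 × 500) = 0.10483
LCL = np̄ − 3·√(np̄(1−p̄)) = 52.4167 − 3 × 6.8499 = 31.8669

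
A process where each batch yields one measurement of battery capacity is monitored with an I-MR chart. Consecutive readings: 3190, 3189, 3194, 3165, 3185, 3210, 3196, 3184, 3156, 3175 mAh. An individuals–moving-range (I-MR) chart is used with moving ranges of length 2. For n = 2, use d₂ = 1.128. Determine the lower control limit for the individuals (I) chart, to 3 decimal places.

3139.187

X̄ = (3190 + 3189 + 3194 + 3165 + 3185 + 3210 + 3196 + 3184 + 3156 + 3175) / 10 = 3184.4000
Moving ranges: 1, 5, 29, 20, 25, 14, 12, 28, 19; M̄R̄ = 153.0000 / 9 = 17.0000
LCL = X̄ − 3·M̄R̄/d₂ = 3184.4000 − 3 × 17.0000 / 1.128 = 3139.1872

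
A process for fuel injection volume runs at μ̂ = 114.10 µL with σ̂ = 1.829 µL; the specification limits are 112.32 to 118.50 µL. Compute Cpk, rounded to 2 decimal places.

Cpu = (USL − μ̂) / (3σ̂) = (118.50 − 114.10) / (3 × 1.829) = 0.8019; Cpl = (μ̂ − LSL) / (3σ̂) = (114.10 − 112.32) / (3 × 1.829) = 0.3244; Cpk = min(Cpu, Cpl) = 0.3244

0.32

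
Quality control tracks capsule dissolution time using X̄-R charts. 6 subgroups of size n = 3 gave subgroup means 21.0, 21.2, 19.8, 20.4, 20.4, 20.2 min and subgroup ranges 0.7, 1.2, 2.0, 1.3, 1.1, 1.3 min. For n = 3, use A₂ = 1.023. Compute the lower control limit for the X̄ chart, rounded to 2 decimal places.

19.20

X̄̄ = (21.0 + 21.2 + 19.8 + 20.4 + 20.4 + 20.2) / 6 = 123.0000 / 6 = 20.5000
R̄ = (0.7 + 1.2 + 2.0 + 1.3 + 1.1 + 1.3) / 6 = 7.6000 / 6 = 1.2667
LCL = X̄̄ − A₂·R̄ = 20.5000 − 1.023 × 1.2667 = 19.2042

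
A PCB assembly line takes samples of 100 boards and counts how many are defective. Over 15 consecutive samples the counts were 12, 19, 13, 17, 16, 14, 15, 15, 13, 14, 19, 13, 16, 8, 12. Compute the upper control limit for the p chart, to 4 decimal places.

0.2493

p̄ = Σdᵢ / (k·n) = 216 / (15 × 100) = 0.14400
UCL = p̄ + 3·√(p̄(1−p̄)/n) = 0.14400 + 3 × √(0.14400×0.85600/100) = 0.14400 + 3 × 0.03511 = 0.24933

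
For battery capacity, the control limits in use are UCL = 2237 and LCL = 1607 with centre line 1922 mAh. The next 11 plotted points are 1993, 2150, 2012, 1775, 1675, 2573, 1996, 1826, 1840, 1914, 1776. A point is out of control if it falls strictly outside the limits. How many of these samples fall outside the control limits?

1

Compare each point to [1607, 2237]: sample 6 = 2573 > UCL.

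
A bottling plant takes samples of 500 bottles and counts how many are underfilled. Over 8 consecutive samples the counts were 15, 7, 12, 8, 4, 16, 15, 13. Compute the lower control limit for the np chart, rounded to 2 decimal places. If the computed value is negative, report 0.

1.30

p̄ = Σdᵢ / (k·n) = 90 / (8 × 500) = 0.02250
LCL = np̄ − 3·√(np̄(1−p̄)) = 11.2500 − 3 × 3.3162 = 1.3015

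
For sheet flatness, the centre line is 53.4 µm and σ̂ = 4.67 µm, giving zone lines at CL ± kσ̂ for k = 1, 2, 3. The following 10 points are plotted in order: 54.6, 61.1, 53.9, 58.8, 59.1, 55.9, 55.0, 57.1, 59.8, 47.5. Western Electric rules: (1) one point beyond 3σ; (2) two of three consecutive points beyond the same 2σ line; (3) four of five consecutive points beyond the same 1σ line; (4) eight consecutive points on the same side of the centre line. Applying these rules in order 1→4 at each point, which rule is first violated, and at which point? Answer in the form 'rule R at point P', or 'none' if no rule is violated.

Zone of each point (C = within 1σ̂, B = 1σ̂–2σ̂, A = 2σ̂–3σ̂, * = beyond 3σ̂; sign = side of CL): 1:+C, 2:+B, 3:+C, 4:+B, 5:+B, 6:+C, 7:+C, 8:+C, 9:+B, 10:-B
Rule 4 (eight consecutive points on the same side of the centre line) is satisfied at point 8.

rule 4 at point 8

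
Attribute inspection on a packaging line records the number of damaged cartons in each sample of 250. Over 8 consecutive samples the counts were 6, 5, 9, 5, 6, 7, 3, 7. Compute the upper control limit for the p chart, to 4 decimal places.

0.0530

p̄ = Σdᵢ / (k·n) = 48 / (8 × 250) = 0.02400
UCL = p̄ + 3·√(p̄(1−p̄)/n) = 0.02400 + 3 × √(0.02400×0.97600/250) = 0.02400 + 3 × 0.00968 = 0.05304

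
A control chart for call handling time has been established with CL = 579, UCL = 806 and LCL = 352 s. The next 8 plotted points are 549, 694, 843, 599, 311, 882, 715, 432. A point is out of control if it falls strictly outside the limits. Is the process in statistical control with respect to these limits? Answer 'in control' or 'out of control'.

out of control

Compare each point to [352, 806]: sample 3 = 843 > UCL; sample 5 = 311 < LCL; sample 6 = 882 > UCL.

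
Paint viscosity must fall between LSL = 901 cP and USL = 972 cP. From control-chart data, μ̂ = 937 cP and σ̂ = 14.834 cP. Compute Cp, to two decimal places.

Cp = (USL − LSL) / (6σ̂) = (972 − 901) / (6 × 14.834) = 71.0000 / 89.0040 = 0.7977

0.80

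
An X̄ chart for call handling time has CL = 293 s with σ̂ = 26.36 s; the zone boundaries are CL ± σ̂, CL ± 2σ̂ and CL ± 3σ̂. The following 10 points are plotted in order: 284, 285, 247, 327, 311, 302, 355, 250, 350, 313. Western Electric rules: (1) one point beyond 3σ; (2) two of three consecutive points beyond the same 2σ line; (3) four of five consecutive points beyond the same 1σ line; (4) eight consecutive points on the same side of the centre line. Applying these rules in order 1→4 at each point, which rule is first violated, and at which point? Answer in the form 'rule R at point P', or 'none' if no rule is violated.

Zone of each point (C = within 1σ̂, B = 1σ̂–2σ̂, A = 2σ̂–3σ̂, * = beyond 3σ̂; sign = side of CL): 1:-C, 2:-C, 3:-B, 4:+B, 5:+C, 6:+C, 7:+A, 8:-B, 9:+A, 10:+C
Rule 2 (two of three consecutive points beyond the same 2σ limit) is satisfied at point 9.

rule 2 at point 9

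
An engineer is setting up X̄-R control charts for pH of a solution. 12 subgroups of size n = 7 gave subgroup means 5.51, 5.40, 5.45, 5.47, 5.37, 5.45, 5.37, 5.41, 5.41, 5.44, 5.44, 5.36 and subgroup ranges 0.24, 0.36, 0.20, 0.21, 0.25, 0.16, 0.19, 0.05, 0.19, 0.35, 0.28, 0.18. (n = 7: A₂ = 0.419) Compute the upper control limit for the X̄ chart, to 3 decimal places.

X̄̄ = (5.51 + 5.40 + 5.45 + 5.47 + 5.37 + 5.45 + 5.37 + 5.41 + 5.41 + 5.44 + 5.44 + 5.36) / 12 = 65.0800 / 12 = 5.4233
R̄ = (0.24 + 0.36 + 0.20 + 0.21 + 0.25 + 0.16 + 0.19 + 0.05 + 0.19 + 0.35 + 0.28 + 0.18) / 12 = 2.6600 / 12 = 0.2217
UCL = X̄̄ + A₂·R̄ = 5.4233 + 0.419 × 0.2217 = 5.5162

5.516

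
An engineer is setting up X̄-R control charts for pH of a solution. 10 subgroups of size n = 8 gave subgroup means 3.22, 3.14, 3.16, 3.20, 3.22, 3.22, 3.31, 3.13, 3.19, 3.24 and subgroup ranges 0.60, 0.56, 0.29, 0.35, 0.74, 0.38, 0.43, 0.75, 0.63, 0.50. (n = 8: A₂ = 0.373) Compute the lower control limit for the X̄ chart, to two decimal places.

3.01

X̄̄ = (3.22 + 3.14 + 3.16 + 3.20 + 3.22 + 3.22 + 3.31 + 3.13 + 3.19 + 3.24) / 10 = 32.0300 / 10 = 3.2030
R̄ = (0.60 + 0.56 + 0.29 + 0.35 + 0.74 + 0.38 + 0.43 + 0.75 + 0.63 + 0.50) / 10 = 5.2300 / 10 = 0.5230
LCL = X̄̄ − A₂·R̄ = 3.2030 − 0.373 × 0.5230 = 3.0079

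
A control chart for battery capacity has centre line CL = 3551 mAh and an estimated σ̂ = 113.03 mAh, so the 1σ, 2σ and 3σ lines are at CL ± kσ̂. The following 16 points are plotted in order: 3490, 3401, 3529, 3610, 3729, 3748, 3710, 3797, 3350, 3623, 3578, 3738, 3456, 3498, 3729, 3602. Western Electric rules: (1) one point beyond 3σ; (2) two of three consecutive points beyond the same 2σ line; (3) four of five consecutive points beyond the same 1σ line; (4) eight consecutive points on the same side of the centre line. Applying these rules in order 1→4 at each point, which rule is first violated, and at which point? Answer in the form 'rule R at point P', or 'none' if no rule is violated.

Zone of each point (C = within 1σ̂, B = 1σ̂–2σ̂, A = 2σ̂–3σ̂, * = beyond 3σ̂; sign = side of CL): 1:-C, 2:-B, 3:-C, 4:+C, 5:+B, 6:+B, 7:+B, 8:+A, 9:-B, 10:+C, 11:+C, 12:+B, 13:-C, 14:-C, 15:+B, 16:+C
Rule 3 (four of five consecutive points beyond the same 1σ limit) is satisfied at point 8.

rule 3 at point 8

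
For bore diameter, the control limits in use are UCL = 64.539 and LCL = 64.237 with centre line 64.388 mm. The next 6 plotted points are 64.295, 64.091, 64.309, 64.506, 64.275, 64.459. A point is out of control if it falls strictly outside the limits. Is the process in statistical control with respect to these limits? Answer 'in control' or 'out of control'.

Compare each point to [64.237, 64.539]: sample 2 = 64.091 < LCL.

out of control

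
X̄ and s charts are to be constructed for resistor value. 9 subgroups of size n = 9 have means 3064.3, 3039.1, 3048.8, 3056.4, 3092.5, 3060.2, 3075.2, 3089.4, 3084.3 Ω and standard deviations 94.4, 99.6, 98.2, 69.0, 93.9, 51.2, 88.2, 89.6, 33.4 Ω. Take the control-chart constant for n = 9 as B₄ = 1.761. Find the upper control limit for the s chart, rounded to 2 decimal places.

140.39

s̄ = (94.4 + 99.6 + 98.2 + 69.0 + 93.9 + 51.2 + 88.2 + 89.6 + 33.4) / 9 = 79.7222
UCL_s = B₄·s̄ = 1.761 × 79.7222 = 140.3908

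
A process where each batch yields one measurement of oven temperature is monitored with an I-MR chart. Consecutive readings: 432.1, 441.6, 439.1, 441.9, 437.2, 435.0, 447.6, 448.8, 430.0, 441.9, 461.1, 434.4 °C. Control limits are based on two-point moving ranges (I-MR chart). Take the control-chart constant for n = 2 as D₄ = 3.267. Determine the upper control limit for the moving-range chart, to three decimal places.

33.294

Moving ranges: 9.5, 2.5, 2.8, 4.7, 2.2, 12.6, 1.2, 18.8, 11.9, 19.2, 26.7; M̄R̄ = 112.1000 / 11 = 10.1909
UCL_MR = D₄·M̄R̄ = 3.267 × 10.1909 = 33.2937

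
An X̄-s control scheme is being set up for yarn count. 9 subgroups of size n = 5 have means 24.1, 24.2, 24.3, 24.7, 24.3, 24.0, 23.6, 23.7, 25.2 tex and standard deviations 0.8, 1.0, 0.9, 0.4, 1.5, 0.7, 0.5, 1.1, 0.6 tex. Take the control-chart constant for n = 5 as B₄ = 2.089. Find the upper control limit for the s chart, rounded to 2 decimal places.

1.74

s̄ = (0.8 + 1.0 + 0.9 + 0.4 + 1.5 + 0.7 + 0.5 + 1.1 + 0.6) / 9 = 0.8333
UCL_s = B₄·s̄ = 2.089 × 0.8333 = 1.7408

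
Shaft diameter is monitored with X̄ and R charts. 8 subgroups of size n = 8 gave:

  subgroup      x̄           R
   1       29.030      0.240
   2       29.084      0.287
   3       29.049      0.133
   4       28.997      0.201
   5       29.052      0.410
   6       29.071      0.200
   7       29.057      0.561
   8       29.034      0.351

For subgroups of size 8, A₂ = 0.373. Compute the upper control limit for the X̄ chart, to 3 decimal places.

29.158

X̄̄ = (29.030 + 29.084 + 29.049 + 28.997 + 29.052 + 29.071 + 29.057 + 29.034) / 8 = 232.3740 / 8 = 29.0467
R̄ = (0.240 + 0.287 + 0.133 + 0.201 + 0.410 + 0.200 + 0.561 + 0.351) / 8 = 2.3830 / 8 = 0.2979
UCL = X̄̄ + A₂·R̄ = 29.0467 + 0.373 × 0.2979 = 29.1579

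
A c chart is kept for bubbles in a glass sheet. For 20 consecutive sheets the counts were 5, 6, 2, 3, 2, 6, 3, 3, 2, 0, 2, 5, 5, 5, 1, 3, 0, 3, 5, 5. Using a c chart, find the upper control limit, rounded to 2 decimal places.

c̄ = (5 + 6 + 2 + 3 + 2 + 6 + 3 + 3 + 2 + 0 + 2 + 5 + 5 + 5 + 1 + 3 + 0 + 3 + 5 + 5) / 20 = 66 / 20 = 3.3000
UCL = c̄ + 3√c̄ = 3.3000 + 3 × √3.3000 = 3.3000 + 3 × 1.8166 = 8.7498

8.75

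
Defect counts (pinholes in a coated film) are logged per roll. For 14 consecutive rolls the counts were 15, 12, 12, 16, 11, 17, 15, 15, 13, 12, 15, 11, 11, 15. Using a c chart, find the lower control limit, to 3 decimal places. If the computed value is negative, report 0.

2.520

c̄ = (15 + 12 + 12 + 16 + 11 + 17 + 15 + 15 + 13 + 12 + 15 + 11 + 11 + 15) / 14 = 190 / 14 = 13.5714
LCL = c̄ − 3√c̄ = 13.5714 − 3 × 3.6839 = 2.5196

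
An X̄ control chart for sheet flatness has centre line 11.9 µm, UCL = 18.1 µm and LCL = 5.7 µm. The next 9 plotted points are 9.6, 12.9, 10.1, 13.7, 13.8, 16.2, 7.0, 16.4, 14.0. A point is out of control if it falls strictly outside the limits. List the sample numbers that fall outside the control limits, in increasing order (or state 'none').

none

All 9 points lie within [5.7, 18.1].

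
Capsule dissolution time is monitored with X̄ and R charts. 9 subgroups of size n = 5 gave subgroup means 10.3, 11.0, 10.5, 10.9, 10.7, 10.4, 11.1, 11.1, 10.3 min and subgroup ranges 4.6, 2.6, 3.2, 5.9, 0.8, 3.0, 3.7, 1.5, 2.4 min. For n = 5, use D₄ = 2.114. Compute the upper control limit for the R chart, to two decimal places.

R̄ = (4.6 + 2.6 + 3.2 + 5.9 + 0.8 + 3.0 + 3.7 + 1.5 + 2.4) / 9 = 27.7000 / 9 = 3.0778
UCL_R = D₄·R̄ = 2.114 × 3.0778 = 6.5064

6.51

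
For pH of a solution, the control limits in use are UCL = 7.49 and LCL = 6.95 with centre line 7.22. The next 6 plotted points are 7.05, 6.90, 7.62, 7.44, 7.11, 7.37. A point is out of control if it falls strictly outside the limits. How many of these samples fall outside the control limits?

Compare each point to [6.95, 7.49]: sample 2 = 6.90 < LCL; sample 3 = 7.62 > UCL.

2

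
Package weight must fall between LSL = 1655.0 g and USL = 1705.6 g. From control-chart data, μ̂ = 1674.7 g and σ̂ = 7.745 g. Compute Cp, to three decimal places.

Cp = (USL − LSL) / (6σ̂) = (1705.6 − 1655.0) / (6 × 7.745) = 50.6000 / 46.4700 = 1.0889

1.089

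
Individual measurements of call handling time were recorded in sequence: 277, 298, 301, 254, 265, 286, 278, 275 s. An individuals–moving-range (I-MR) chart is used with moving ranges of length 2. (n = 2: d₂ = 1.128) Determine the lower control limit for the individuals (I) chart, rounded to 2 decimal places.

235.94

X̄ = (277 + 298 + 301 + 254 + 265 + 286 + 278 + 275) / 8 = 279.2500
Moving ranges: 21, 3, 47, 11, 21, 8, 3; M̄R̄ = 114.0000 / 7 = 16.2857
LCL = X̄ − 3·M̄R̄/d₂ = 279.2500 − 3 × 16.2857 / 1.128 = 235.9369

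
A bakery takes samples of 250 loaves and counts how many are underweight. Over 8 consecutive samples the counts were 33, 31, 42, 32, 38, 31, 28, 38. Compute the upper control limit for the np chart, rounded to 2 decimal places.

50.41

p̄ = Σdᵢ / (k·n) = 273 / (8 × 250) = 0.13650
UCL = np̄ + 3·√(np̄(1−p̄)) = 34.1250 + 3 × √(34.1250×0.86350) = 34.1250 + 3 × 5.4283 = 50.4100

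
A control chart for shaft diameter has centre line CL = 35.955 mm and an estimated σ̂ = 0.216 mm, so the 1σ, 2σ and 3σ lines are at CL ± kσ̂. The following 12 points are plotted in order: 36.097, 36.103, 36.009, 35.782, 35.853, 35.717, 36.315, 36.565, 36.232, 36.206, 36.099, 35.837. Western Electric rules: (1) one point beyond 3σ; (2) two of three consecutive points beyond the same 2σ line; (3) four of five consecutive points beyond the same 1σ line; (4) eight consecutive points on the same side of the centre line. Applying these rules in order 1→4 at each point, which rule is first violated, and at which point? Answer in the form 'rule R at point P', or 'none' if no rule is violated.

Zone of each point (C = within 1σ̂, B = 1σ̂–2σ̂, A = 2σ̂–3σ̂, * = beyond 3σ̂; sign = side of CL): 1:+C, 2:+C, 3:+C, 4:-C, 5:-C, 6:-B, 7:+B, 8:+A, 9:+B, 10:+B, 11:+C, 12:-C
Rule 3 (four of five consecutive points beyond the same 1σ limit) is satisfied at point 10.

rule 3 at point 10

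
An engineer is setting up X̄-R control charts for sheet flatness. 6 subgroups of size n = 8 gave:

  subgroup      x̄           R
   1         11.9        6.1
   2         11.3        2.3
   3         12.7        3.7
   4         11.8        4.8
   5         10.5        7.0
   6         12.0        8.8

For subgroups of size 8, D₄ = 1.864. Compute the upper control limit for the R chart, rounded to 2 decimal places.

10.16

R̄ = (6.1 + 2.3 + 3.7 + 4.8 + 7.0 + 8.8) / 6 = 32.7000 / 6 = 5.4500
UCL_R = D₄·R̄ = 1.864 × 5.4500 = 10.1588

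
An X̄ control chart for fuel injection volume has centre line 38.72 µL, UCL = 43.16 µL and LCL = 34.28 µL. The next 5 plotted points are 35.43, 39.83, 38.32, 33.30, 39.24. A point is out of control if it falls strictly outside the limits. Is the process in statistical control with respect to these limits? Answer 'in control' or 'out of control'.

Compare each point to [34.28, 43.16]: sample 4 = 33.30 < LCL.

out of control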